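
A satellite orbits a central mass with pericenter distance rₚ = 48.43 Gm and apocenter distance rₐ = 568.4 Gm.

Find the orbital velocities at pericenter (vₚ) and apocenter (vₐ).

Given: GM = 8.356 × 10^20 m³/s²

Convert to SI: rₚ = 48.43 Gm = 4.843e+10 m; rₐ = 568.4 Gm = 5.684e+11 m.
Use the vis-viva equation v² = GM(2/r − 1/a) with a = (rₚ + rₐ)/2 = (4.843e+10 + 5.684e+11)/2 = 3.08415e+11 m.
vₚ = √(GM · (2/rₚ − 1/a)) = √(8.356e+20 · (2/4.843e+10 − 1/3.08415e+11)) m/s ≈ 1.783e+05 m/s = 178.3 km/s.
vₐ = √(GM · (2/rₐ − 1/a)) = √(8.356e+20 · (2/5.684e+11 − 1/3.08415e+11)) m/s ≈ 1.519e+04 m/s = 15.19 km/s.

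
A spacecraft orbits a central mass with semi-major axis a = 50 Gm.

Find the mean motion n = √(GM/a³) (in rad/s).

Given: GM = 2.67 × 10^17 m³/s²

Convert to SI: a = 50 Gm = 5e+10 m.
n = √(GM / a³).
n = √(2.67e+17 / (5e+10)³) rad/s ≈ 4.622e-08 rad/s.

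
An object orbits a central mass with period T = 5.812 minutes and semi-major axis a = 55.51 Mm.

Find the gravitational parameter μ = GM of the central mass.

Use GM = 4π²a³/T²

Convert to SI: T = 5.812 minutes = 348.72 s; a = 55.51 Mm = 5.551e+07 m.
GM = 4π² · a³ / T².
GM = 4π² · (5.551e+07)³ / (348.72)² m³/s² ≈ 5.553e+19 m³/s² = 5.553 × 10^19 m³/s².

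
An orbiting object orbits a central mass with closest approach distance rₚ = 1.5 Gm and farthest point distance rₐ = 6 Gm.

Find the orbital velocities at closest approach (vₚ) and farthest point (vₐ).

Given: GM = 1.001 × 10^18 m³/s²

Convert to SI: rₚ = 1.5 Gm = 1.5e+09 m; rₐ = 6 Gm = 6e+09 m.
Use the vis-viva equation v² = GM(2/r − 1/a) with a = (rₚ + rₐ)/2 = (1.5e+09 + 6e+09)/2 = 3.75e+09 m.
vₚ = √(GM · (2/rₚ − 1/a)) = √(1.001e+18 · (2/1.5e+09 − 1/3.75e+09)) m/s ≈ 3.268e+04 m/s = 32.68 km/s.
vₐ = √(GM · (2/rₐ − 1/a)) = √(1.001e+18 · (2/6e+09 − 1/3.75e+09)) m/s ≈ 8169 m/s = 8.169 km/s.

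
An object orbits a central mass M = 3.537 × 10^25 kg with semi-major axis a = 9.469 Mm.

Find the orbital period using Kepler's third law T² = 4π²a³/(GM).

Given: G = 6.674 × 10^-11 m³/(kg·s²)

Convert to SI: a = 9.469 Mm = 9.469e+06 m.
GM = G · M = 6.674e-11 · 3.537e+25 = 2.36059e+15 m³/s².
Kepler's third law: T = 2π √(a³ / GM).
Substituting a = 9.469e+06 m and GM = 2.36059e+15 m³/s²:
T = 2π √((9.469e+06)³ / 2.36059e+15) s
T ≈ 3768 s = 1.047 hours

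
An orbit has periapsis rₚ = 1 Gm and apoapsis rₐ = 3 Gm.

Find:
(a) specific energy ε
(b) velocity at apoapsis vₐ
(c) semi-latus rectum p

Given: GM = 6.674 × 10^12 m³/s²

Convert to SI: rₚ = 1 Gm = 1e+09 m; rₐ = 3 Gm = 3e+09 m.
(a) With a = (rₚ + rₐ)/2 = 2e+09 m, ε = −GM/(2a) = −6.674e+12/(2 · 2e+09) J/kg ≈ -1668 J/kg
(b) With a = (rₚ + rₐ)/2 = 2e+09 m, vₐ = √(GM (2/rₐ − 1/a)) = √(6.674e+12 · (2/3e+09 − 1/2e+09)) m/s ≈ 33.35 m/s
(c) From a = (rₚ + rₐ)/2 = 2e+09 m and e = (rₐ − rₚ)/(rₐ + rₚ) = 0.5, p = a(1 − e²) = 2e+09 · (1 − (0.5)²) ≈ 1.5e+09 m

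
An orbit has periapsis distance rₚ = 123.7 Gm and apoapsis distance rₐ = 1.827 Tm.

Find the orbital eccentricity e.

Convert to SI: rₚ = 123.7 Gm = 1.237e+11 m; rₐ = 1.827 Tm = 1.827e+12 m.
e = (rₐ − rₚ) / (rₐ + rₚ).
e = (1.827e+12 − 1.237e+11) / (1.827e+12 + 1.237e+11) = 1.7033e+12 / 1.9507e+12 ≈ 0.8732.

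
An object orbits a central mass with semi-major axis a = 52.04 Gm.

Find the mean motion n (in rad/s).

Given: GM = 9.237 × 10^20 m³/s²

Convert to SI: a = 52.04 Gm = 5.204e+10 m.
n = √(GM / a³).
n = √(9.237e+20 / (5.204e+10)³) rad/s ≈ 2.56e-06 rad/s.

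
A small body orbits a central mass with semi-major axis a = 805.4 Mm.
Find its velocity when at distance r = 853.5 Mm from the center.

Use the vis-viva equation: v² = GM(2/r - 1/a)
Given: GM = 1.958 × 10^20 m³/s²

Convert to SI: a = 805.4 Mm = 8.054e+08 m; r = 853.5 Mm = 8.535e+08 m.
Vis-viva: v = √(GM · (2/r − 1/a)).
2/r − 1/a = 2/8.535e+08 − 1/8.054e+08 = 1.10167e-09 m⁻¹.
v = √(1.958e+20 · 1.10167e-09) m/s ≈ 4.644e+05 m/s = 464.4 km/s.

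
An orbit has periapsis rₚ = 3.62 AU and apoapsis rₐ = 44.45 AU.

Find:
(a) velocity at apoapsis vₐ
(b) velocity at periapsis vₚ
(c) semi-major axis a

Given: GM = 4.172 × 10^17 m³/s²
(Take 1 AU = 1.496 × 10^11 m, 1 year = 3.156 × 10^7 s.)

Convert to SI: rₚ = 3.62 AU = 5.41552e+11 m; rₐ = 44.45 AU = 6.64972e+12 m.
(a) With a = (rₚ + rₐ)/2 = 3.59564e+12 m, vₐ = √(GM (2/rₐ − 1/a)) = √(4.172e+17 · (2/6.64972e+12 − 1/3.59564e+12)) m/s ≈ 97.21 m/s
(b) With a = (rₚ + rₐ)/2 = 3.59564e+12 m, vₚ = √(GM (2/rₚ − 1/a)) = √(4.172e+17 · (2/5.41552e+11 − 1/3.59564e+12)) m/s ≈ 1194 m/s
(c) a = (rₚ + rₐ)/2 = (5.41552e+11 + 6.64972e+12)/2 ≈ 3.596e+12 m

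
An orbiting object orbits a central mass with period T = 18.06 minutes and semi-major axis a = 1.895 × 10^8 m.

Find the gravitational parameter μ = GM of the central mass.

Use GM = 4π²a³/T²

Convert to SI: T = 18.06 minutes = 1083.6 s.
GM = 4π² · a³ / T².
GM = 4π² · (1.895e+08)³ / (1083.6)² m³/s² ≈ 2.288e+20 m³/s² = 2.288 × 10^20 m³/s².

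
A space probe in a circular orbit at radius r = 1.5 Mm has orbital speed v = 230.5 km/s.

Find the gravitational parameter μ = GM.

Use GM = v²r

Convert to SI: r = 1.5 Mm = 1.5e+06 m; v = 230.5 km/s = 230500 m/s.
For a circular orbit v² = GM/r, so GM = v² · r.
GM = (230500)² · 1.5e+06 m³/s² ≈ 7.97e+16 m³/s² = 7.97 × 10^16 m³/s².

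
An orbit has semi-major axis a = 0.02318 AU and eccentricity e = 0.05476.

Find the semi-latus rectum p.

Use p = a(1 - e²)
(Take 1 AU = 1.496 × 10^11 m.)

Convert to SI: a = 0.02318 AU = 3.46773e+09 m.
p = a (1 − e²).
p = 3.46773e+09 · (1 − (0.05476)²) = 3.46773e+09 · 0.997001 ≈ 3.457e+09 m = 0.02311 AU.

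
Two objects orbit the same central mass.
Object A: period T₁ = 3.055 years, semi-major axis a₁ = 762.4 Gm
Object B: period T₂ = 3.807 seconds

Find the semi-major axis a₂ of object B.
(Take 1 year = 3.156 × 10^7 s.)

Convert to SI: T₁ = 3.055 years = 9.64158e+07 s; a₁ = 762.4 Gm = 7.624e+11 m.
Kepler's third law: (T₁/T₂)² = (a₁/a₂)³ ⇒ a₂ = a₁ · (T₂/T₁)^(2/3).
T₂/T₁ = 3.807 / 9.64158e+07 = 3.94852e-08.
a₂ = 7.624e+11 · (3.94852e-08)^(2/3) m ≈ 8.84e+06 m = 8.84 Mm.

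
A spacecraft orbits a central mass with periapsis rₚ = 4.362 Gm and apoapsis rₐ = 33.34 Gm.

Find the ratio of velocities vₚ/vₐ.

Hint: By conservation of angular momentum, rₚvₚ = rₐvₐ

Convert to SI: rₚ = 4.362 Gm = 4.362e+09 m; rₐ = 33.34 Gm = 3.334e+10 m.
Conservation of angular momentum gives rₚvₚ = rₐvₐ, so vₚ/vₐ = rₐ/rₚ.
vₚ/vₐ = 3.334e+10 / 4.362e+09 ≈ 7.643.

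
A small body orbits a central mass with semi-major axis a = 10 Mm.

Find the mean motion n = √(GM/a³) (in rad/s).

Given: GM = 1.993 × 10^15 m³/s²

Convert to SI: a = 10 Mm = 1e+07 m.
n = √(GM / a³).
n = √(1.993e+15 / (1e+07)³) rad/s ≈ 0.001412 rad/s.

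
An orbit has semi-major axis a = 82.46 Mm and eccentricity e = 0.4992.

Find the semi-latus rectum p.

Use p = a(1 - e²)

Convert to SI: a = 82.46 Mm = 8.246e+07 m.
p = a (1 − e²).
p = 8.246e+07 · (1 − (0.4992)²) = 8.246e+07 · 0.750799 ≈ 6.191e+07 m = 61.91 Mm.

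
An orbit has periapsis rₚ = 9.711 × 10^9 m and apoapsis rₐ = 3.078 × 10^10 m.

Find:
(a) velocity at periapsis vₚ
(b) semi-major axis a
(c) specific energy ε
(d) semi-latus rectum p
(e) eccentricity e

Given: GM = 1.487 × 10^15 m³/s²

(a) With a = (rₚ + rₐ)/2 = 2.02455e+10 m, vₚ = √(GM (2/rₚ − 1/a)) = √(1.487e+15 · (2/9.711e+09 − 1/2.02455e+10)) m/s ≈ 482.5 m/s
(b) a = (rₚ + rₐ)/2 = (9.711e+09 + 3.078e+10)/2 ≈ 2.025e+10 m
(c) With a = (rₚ + rₐ)/2 = 2.02455e+10 m, ε = −GM/(2a) = −1.487e+15/(2 · 2.02455e+10) J/kg ≈ -3.672e+04 J/kg
(d) From a = (rₚ + rₐ)/2 = 2.02455e+10 m and e = (rₐ − rₚ)/(rₐ + rₚ) = 0.520338, p = a(1 − e²) = 2.02455e+10 · (1 − (0.520338)²) ≈ 1.476e+10 m
(e) e = (rₐ − rₚ)/(rₐ + rₚ) = (3.078e+10 − 9.711e+09)/(3.078e+10 + 9.711e+09) ≈ 0.5203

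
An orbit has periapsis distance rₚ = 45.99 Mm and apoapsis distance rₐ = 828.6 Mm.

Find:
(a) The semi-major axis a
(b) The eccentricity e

Convert to SI: rₚ = 45.99 Mm = 4.599e+07 m; rₐ = 828.6 Mm = 8.286e+08 m.
(a) a = (rₚ + rₐ) / 2 = (4.599e+07 + 8.286e+08) / 2 ≈ 4.373e+08 m = 437.3 Mm.
(b) e = (rₐ − rₚ) / (rₐ + rₚ) = (8.286e+08 − 4.599e+07) / (8.286e+08 + 4.599e+07) ≈ 0.8948.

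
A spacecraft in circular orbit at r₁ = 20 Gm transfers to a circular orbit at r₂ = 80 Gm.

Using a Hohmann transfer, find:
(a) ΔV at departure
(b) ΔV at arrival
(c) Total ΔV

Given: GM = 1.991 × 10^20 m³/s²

Convert to SI: r₁ = 20 Gm = 2e+10 m; r₂ = 80 Gm = 8e+10 m.
Transfer semi-major axis: a_t = (r₁ + r₂)/2 = (2e+10 + 8e+10)/2 = 5e+10 m.
Circular speeds: v₁ = √(GM/r₁) = 99774.7 m/s, v₂ = √(GM/r₂) = 49887.4 m/s.
Transfer speeds (vis-viva v² = GM(2/r − 1/a_t)): v₁ᵗ = 126206 m/s, v₂ᵗ = 31551.5 m/s.
(a) ΔV₁ = |v₁ᵗ − v₁| ≈ 2.643e+04 m/s = 26.43 km/s.
(b) ΔV₂ = |v₂ − v₂ᵗ| ≈ 1.834e+04 m/s = 18.34 km/s.
(c) ΔV_total = ΔV₁ + ΔV₂ ≈ 4.477e+04 m/s = 44.77 km/s.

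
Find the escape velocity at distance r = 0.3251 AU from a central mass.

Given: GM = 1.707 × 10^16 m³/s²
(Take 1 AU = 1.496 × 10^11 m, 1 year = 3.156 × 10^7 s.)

Convert to SI: r = 0.3251 AU = 4.8635e+10 m.
Escape velocity comes from setting total energy to zero: ½v² − GM/r = 0 ⇒ v_esc = √(2GM / r).
v_esc = √(2 · 1.707e+16 / 4.8635e+10) m/s ≈ 837.8 m/s = 0.1768 AU/year.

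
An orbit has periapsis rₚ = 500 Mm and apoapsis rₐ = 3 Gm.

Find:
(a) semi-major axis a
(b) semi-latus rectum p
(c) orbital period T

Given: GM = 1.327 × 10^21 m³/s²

Convert to SI: rₚ = 500 Mm = 5e+08 m; rₐ = 3 Gm = 3e+09 m.
(a) a = (rₚ + rₐ)/2 = (5e+08 + 3e+09)/2 ≈ 1.75e+09 m
(b) From a = (rₚ + rₐ)/2 = 1.75e+09 m and e = (rₐ − rₚ)/(rₐ + rₚ) = 0.714286, p = a(1 − e²) = 1.75e+09 · (1 − (0.714286)²) ≈ 8.571e+08 m
(c) With a = (rₚ + rₐ)/2 = 1.75e+09 m, T = 2π √(a³/GM) = 2π √((1.75e+09)³/1.327e+21) s ≈ 1.263e+04 s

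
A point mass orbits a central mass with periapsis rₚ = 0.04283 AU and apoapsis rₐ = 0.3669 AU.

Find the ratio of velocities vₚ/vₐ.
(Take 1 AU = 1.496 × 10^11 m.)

Convert to SI: rₚ = 0.04283 AU = 6.40737e+09 m; rₐ = 0.3669 AU = 5.48882e+10 m.
Conservation of angular momentum gives rₚvₚ = rₐvₐ, so vₚ/vₐ = rₐ/rₚ.
vₚ/vₐ = 5.48882e+10 / 6.40737e+09 ≈ 8.566.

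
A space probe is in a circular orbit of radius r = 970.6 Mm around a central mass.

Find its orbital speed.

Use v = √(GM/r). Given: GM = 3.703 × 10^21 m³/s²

Convert to SI: r = 970.6 Mm = 9.706e+08 m.
For a circular orbit, gravity supplies the centripetal force, so v = √(GM / r).
v = √(3.703e+21 / 9.706e+08) m/s ≈ 1.953e+06 m/s = 1953 km/s.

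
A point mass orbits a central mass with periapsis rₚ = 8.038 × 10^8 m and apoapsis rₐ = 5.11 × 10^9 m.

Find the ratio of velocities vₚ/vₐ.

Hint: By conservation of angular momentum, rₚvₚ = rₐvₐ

Conservation of angular momentum gives rₚvₚ = rₐvₐ, so vₚ/vₐ = rₐ/rₚ.
vₚ/vₐ = 5.11e+09 / 8.038e+08 ≈ 6.357.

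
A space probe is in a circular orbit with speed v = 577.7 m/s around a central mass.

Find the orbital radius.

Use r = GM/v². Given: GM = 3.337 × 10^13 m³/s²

For a circular orbit, v² = GM / r, so r = GM / v².
r = 3.337e+13 / (577.7)² m ≈ 9.999e+07 m = 99.99 Mm.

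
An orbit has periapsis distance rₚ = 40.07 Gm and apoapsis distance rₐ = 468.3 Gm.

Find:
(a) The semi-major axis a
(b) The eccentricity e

Convert to SI: rₚ = 40.07 Gm = 4.007e+10 m; rₐ = 468.3 Gm = 4.683e+11 m.
(a) a = (rₚ + rₐ) / 2 = (4.007e+10 + 4.683e+11) / 2 ≈ 2.542e+11 m = 254.2 Gm.
(b) e = (rₐ − rₚ) / (rₐ + rₚ) = (4.683e+11 − 4.007e+10) / (4.683e+11 + 4.007e+10) ≈ 0.8424.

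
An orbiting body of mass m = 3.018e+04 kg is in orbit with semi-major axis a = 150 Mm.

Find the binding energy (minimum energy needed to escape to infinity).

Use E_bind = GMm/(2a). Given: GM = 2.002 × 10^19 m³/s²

Convert to SI: a = 150 Mm = 1.5e+08 m.
Total orbital energy is E = −GMm/(2a); binding energy is E_bind = −E = GMm/(2a).
E_bind = 2.002e+19 · 3.018e+04 / (2 · 1.5e+08) J ≈ 2.014e+15 J = 2.014 PJ.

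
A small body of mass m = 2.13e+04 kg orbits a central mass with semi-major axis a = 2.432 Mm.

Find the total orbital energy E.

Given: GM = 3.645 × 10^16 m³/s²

Convert to SI: a = 2.432 Mm = 2.432e+06 m.
E = −GMm / (2a).
E = −3.645e+16 · 2.13e+04 / (2 · 2.432e+06) J ≈ -1.596e+14 J = -159.6 TJ.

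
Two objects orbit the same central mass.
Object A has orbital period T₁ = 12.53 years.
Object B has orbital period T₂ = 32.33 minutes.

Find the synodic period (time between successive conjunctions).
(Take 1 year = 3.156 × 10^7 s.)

Convert to SI: T₁ = 12.53 years = 3.95447e+08 s; T₂ = 32.33 minutes = 1939.8 s.
T_syn = |T₁ · T₂ / (T₁ − T₂)|.
T_syn = |3.95447e+08 · 1939.8 / (3.95447e+08 − 1939.8)| s ≈ 1940 s = 32.33 minutes.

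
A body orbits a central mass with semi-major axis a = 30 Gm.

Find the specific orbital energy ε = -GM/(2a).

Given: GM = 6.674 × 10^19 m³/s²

Convert to SI: a = 30 Gm = 3e+10 m.
ε = −GM / (2a).
ε = −6.674e+19 / (2 · 3e+10) J/kg ≈ -1.112e+09 J/kg = -1.112 GJ/kg.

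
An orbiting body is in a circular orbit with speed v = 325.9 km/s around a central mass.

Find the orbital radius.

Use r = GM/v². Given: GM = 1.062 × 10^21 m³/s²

Convert to SI: v = 325.9 km/s = 325900 m/s.
For a circular orbit, v² = GM / r, so r = GM / v².
r = 1.062e+21 / (325900)² m ≈ 9.999e+09 m = 9.999 Gm.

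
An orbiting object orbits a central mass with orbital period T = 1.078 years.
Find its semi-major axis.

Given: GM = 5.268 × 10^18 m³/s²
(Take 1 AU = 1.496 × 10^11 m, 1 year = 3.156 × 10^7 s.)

Convert to SI: T = 1.078 years = 3.40217e+07 s.
Invert Kepler's third law: a = (GM · T² / (4π²))^(1/3).
Substituting T = 3.40217e+07 s and GM = 5.268e+18 m³/s²:
a = (5.268e+18 · (3.40217e+07)² / (4π²))^(1/3) m
a ≈ 5.365e+10 m = 0.3586 AU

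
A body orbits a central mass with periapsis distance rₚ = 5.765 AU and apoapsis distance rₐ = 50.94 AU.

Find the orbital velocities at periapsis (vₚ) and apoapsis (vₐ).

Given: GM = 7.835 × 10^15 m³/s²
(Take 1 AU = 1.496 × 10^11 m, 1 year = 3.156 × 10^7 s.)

Convert to SI: rₚ = 5.765 AU = 8.62444e+11 m; rₐ = 50.94 AU = 7.62062e+12 m.
Use the vis-viva equation v² = GM(2/r − 1/a) with a = (rₚ + rₐ)/2 = (8.62444e+11 + 7.62062e+12)/2 = 4.24153e+12 m.
vₚ = √(GM · (2/rₚ − 1/a)) = √(7.835e+15 · (2/8.62444e+11 − 1/4.24153e+12)) m/s ≈ 127.8 m/s = 0.02695 AU/year.
vₐ = √(GM · (2/rₐ − 1/a)) = √(7.835e+15 · (2/7.62062e+12 − 1/4.24153e+12)) m/s ≈ 14.46 m/s = 0.00305 AU/year.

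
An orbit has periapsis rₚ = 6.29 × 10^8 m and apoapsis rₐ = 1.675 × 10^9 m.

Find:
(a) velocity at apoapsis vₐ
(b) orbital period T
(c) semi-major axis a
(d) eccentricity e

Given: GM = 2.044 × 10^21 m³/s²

(a) With a = (rₚ + rₐ)/2 = 1.152e+09 m, vₐ = √(GM (2/rₐ − 1/a)) = √(2.044e+21 · (2/1.675e+09 − 1/1.152e+09)) m/s ≈ 8.163e+05 m/s
(b) With a = (rₚ + rₐ)/2 = 1.152e+09 m, T = 2π √(a³/GM) = 2π √((1.152e+09)³/2.044e+21) s ≈ 5434 s
(c) a = (rₚ + rₐ)/2 = (6.29e+08 + 1.675e+09)/2 ≈ 1.152e+09 m
(d) e = (rₐ − rₚ)/(rₐ + rₚ) = (1.675e+09 − 6.29e+08)/(1.675e+09 + 6.29e+08) ≈ 0.454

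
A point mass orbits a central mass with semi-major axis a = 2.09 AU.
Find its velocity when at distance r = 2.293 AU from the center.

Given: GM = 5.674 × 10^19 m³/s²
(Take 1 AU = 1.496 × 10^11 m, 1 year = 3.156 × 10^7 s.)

Convert to SI: a = 2.09 AU = 3.12664e+11 m; r = 2.293 AU = 3.43033e+11 m.
Vis-viva: v = √(GM · (2/r − 1/a)).
2/r − 1/a = 2/3.43033e+11 − 1/3.12664e+11 = 2.63202e-12 m⁻¹.
v = √(5.674e+19 · 2.63202e-12) m/s ≈ 1.222e+04 m/s = 2.578 AU/year.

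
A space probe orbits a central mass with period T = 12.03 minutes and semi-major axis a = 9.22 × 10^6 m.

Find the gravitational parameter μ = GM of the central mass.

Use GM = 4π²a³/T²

Convert to SI: T = 12.03 minutes = 721.8 s.
GM = 4π² · a³ / T².
GM = 4π² · (9.22e+06)³ / (721.8)² m³/s² ≈ 5.939e+16 m³/s² = 5.939 × 10^16 m³/s².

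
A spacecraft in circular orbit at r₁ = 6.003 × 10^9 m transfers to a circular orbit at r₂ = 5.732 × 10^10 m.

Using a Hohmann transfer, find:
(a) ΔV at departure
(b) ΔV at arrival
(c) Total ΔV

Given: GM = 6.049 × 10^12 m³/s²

Transfer semi-major axis: a_t = (r₁ + r₂)/2 = (6.003e+09 + 5.732e+10)/2 = 3.16615e+10 m.
Circular speeds: v₁ = √(GM/r₁) = 31.7437 m/s, v₂ = √(GM/r₂) = 10.2728 m/s.
Transfer speeds (vis-viva v² = GM(2/r − 1/a_t)): v₁ᵗ = 42.7115 m/s, v₂ᵗ = 4.47308 m/s.
(a) ΔV₁ = |v₁ᵗ − v₁| ≈ 10.97 m/s = 10.97 m/s.
(b) ΔV₂ = |v₂ − v₂ᵗ| ≈ 5.8 m/s = 5.8 m/s.
(c) ΔV_total = ΔV₁ + ΔV₂ ≈ 16.77 m/s = 16.77 m/s.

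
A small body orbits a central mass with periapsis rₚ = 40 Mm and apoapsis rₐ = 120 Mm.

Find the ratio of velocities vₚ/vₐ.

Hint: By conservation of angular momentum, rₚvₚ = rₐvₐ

Convert to SI: rₚ = 40 Mm = 4e+07 m; rₐ = 120 Mm = 1.2e+08 m.
Conservation of angular momentum gives rₚvₚ = rₐvₐ, so vₚ/vₐ = rₐ/rₚ.
vₚ/vₐ = 1.2e+08 / 4e+07 ≈ 3.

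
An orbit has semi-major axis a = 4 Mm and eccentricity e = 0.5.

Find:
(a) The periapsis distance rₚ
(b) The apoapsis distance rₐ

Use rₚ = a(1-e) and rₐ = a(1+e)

Convert to SI: a = 4 Mm = 4e+06 m.
(a) rₚ = a(1 − e) = 4e+06 · (1 − 0.5) = 4e+06 · 0.5 ≈ 2e+06 m = 2 Mm.
(b) rₐ = a(1 + e) = 4e+06 · (1 + 0.5) = 4e+06 · 1.5 ≈ 6e+06 m = 6 Mm.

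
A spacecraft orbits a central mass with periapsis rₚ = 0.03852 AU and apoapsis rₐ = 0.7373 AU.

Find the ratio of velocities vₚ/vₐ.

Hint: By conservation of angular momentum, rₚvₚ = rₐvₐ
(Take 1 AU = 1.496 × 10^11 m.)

Convert to SI: rₚ = 0.03852 AU = 5.76259e+09 m; rₐ = 0.7373 AU = 1.103e+11 m.
Conservation of angular momentum gives rₚvₚ = rₐvₐ, so vₚ/vₐ = rₐ/rₚ.
vₚ/vₐ = 1.103e+11 / 5.76259e+09 ≈ 19.14.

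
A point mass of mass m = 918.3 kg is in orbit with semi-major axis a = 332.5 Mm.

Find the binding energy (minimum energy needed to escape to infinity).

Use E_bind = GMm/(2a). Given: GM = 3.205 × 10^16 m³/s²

Convert to SI: a = 332.5 Mm = 3.325e+08 m.
Total orbital energy is E = −GMm/(2a); binding energy is E_bind = −E = GMm/(2a).
E_bind = 3.205e+16 · 918.3 / (2 · 3.325e+08) J ≈ 4.426e+10 J = 44.26 GJ.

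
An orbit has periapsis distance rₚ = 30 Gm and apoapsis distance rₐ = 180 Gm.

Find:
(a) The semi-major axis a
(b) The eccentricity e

Convert to SI: rₚ = 30 Gm = 3e+10 m; rₐ = 180 Gm = 1.8e+11 m.
(a) a = (rₚ + rₐ) / 2 = (3e+10 + 1.8e+11) / 2 ≈ 1.05e+11 m = 105 Gm.
(b) e = (rₐ − rₚ) / (rₐ + rₚ) = (1.8e+11 − 3e+10) / (1.8e+11 + 3e+10) ≈ 0.7143.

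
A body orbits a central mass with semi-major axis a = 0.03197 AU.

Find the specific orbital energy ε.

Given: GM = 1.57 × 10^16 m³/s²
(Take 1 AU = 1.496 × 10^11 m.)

Convert to SI: a = 0.03197 AU = 4.78271e+09 m.
ε = −GM / (2a).
ε = −1.57e+16 / (2 · 4.78271e+09) J/kg ≈ -1.641e+06 J/kg = -1.641 MJ/kg.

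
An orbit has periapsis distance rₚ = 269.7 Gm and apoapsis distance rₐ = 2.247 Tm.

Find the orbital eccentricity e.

Convert to SI: rₚ = 269.7 Gm = 2.697e+11 m; rₐ = 2.247 Tm = 2.247e+12 m.
e = (rₐ − rₚ) / (rₐ + rₚ).
e = (2.247e+12 − 2.697e+11) / (2.247e+12 + 2.697e+11) = 1.9773e+12 / 2.5167e+12 ≈ 0.7857.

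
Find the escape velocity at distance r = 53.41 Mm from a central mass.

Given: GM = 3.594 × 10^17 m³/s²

Convert to SI: r = 53.41 Mm = 5.341e+07 m.
Escape velocity comes from setting total energy to zero: ½v² − GM/r = 0 ⇒ v_esc = √(2GM / r).
v_esc = √(2 · 3.594e+17 / 5.341e+07) m/s ≈ 1.16e+05 m/s = 116 km/s.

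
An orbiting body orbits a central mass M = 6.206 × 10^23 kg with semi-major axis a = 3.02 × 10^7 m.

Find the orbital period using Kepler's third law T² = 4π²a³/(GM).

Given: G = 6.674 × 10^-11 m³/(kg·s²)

GM = G · M = 6.674e-11 · 6.206e+23 = 4.14188e+13 m³/s².
Kepler's third law: T = 2π √(a³ / GM).
Substituting a = 3.02e+07 m and GM = 4.14188e+13 m³/s²:
T = 2π √((3.02e+07)³ / 4.14188e+13) s
T ≈ 1.62e+05 s = 1.875 days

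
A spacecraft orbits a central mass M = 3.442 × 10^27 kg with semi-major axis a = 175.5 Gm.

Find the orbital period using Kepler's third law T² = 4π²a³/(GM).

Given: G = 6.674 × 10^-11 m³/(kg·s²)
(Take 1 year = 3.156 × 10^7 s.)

Convert to SI: a = 175.5 Gm = 1.755e+11 m.
GM = G · M = 6.674e-11 · 3.442e+27 = 2.29719e+17 m³/s².
Kepler's third law: T = 2π √(a³ / GM).
Substituting a = 1.755e+11 m and GM = 2.29719e+17 m³/s²:
T = 2π √((1.755e+11)³ / 2.29719e+17) s
T ≈ 9.638e+08 s = 30.54 years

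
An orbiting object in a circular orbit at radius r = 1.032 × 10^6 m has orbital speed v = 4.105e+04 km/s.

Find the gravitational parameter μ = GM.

Convert to SI: v = 4.105e+04 km/s = 4.105e+07 m/s.
For a circular orbit v² = GM/r, so GM = v² · r.
GM = (4.105e+07)² · 1.032e+06 m³/s² ≈ 1.739e+21 m³/s² = 1.739 × 10^21 m³/s².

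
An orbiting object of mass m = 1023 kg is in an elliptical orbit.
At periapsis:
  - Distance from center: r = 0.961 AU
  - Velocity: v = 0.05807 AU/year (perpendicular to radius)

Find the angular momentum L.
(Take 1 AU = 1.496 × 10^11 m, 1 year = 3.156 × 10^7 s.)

Convert to SI: r = 0.961 AU = 1.43766e+11 m; v = 0.05807 AU/year = 275.262 m/s.
Since v is perpendicular to r, L = m · v · r.
L = 1023 · 275.262 · 1.43766e+11 kg·m²/s ≈ 4.048e+16 kg·m²/s.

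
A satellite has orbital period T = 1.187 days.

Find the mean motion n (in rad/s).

Convert to SI: T = 1.187 days = 102557 s.
n = 2π / T.
n = 2π / 102557 s ≈ 6.127e-05 rad/s.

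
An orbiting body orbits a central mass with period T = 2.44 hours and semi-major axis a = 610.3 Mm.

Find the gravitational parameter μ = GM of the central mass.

Convert to SI: T = 2.44 hours = 8784 s; a = 610.3 Mm = 6.103e+08 m.
GM = 4π² · a³ / T².
GM = 4π² · (6.103e+08)³ / (8784)² m³/s² ≈ 1.163e+20 m³/s² = 1.163 × 10^20 m³/s².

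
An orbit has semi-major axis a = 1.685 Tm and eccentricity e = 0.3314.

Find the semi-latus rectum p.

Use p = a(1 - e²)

Convert to SI: a = 1.685 Tm = 1.685e+12 m.
p = a (1 − e²).
p = 1.685e+12 · (1 − (0.3314)²) = 1.685e+12 · 0.890174 ≈ 1.5e+12 m = 1.5 Tm.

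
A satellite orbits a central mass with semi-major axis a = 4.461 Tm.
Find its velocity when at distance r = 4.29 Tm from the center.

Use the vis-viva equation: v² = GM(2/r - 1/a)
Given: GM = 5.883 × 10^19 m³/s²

Convert to SI: a = 4.461 Tm = 4.461e+12 m; r = 4.29 Tm = 4.29e+12 m.
Vis-viva: v = √(GM · (2/r − 1/a)).
2/r − 1/a = 2/4.29e+12 − 1/4.461e+12 = 2.42035e-13 m⁻¹.
v = √(5.883e+19 · 2.42035e-13) m/s ≈ 3773 m/s = 3.773 km/s.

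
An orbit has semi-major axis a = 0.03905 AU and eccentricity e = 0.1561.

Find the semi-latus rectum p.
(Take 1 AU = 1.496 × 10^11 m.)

Convert to SI: a = 0.03905 AU = 5.84188e+09 m.
p = a (1 − e²).
p = 5.84188e+09 · (1 − (0.1561)²) = 5.84188e+09 · 0.975633 ≈ 5.7e+09 m = 0.0381 AU.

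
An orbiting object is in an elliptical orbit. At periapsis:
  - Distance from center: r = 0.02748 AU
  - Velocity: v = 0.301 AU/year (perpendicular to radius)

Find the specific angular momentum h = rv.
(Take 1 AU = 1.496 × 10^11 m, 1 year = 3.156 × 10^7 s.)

Convert to SI: r = 0.02748 AU = 4.11101e+09 m; v = 0.301 AU/year = 1426.79 m/s.
With v perpendicular to r, h = r · v.
h = 4.11101e+09 · 1426.79 m²/s ≈ 5.866e+12 m²/s.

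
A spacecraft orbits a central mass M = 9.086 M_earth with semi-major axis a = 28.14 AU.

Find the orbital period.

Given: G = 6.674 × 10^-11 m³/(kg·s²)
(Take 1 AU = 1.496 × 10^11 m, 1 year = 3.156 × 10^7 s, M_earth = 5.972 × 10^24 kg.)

Convert to SI: a = 28.14 AU = 4.20974e+12 m; M = 9.086 M_earth = 5.42616e+25 kg.
GM = G · M = 6.674e-11 · 5.42616e+25 = 3.62142e+15 m³/s².
Kepler's third law: T = 2π √(a³ / GM).
Substituting a = 4.20974e+12 m and GM = 3.62142e+15 m³/s²:
T = 2π √((4.20974e+12)³ / 3.62142e+15) s
T ≈ 9.018e+11 s = 2.858e+04 years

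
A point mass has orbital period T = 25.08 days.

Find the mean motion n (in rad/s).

Convert to SI: T = 25.08 days = 2.16691e+06 s.
n = 2π / T.
n = 2π / 2.16691e+06 s ≈ 2.9e-06 rad/s.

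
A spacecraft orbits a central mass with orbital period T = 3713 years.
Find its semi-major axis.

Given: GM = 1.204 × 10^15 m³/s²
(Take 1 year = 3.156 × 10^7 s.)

Convert to SI: T = 3713 years = 1.17182e+11 s.
Invert Kepler's third law: a = (GM · T² / (4π²))^(1/3).
Substituting T = 1.17182e+11 s and GM = 1.204e+15 m³/s²:
a = (1.204e+15 · (1.17182e+11)² / (4π²))^(1/3) m
a ≈ 7.482e+11 m = 7.482 × 10^11 m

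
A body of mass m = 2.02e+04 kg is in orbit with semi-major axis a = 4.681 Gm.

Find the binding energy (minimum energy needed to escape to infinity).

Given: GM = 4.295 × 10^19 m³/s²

Convert to SI: a = 4.681 Gm = 4.681e+09 m.
Total orbital energy is E = −GMm/(2a); binding energy is E_bind = −E = GMm/(2a).
E_bind = 4.295e+19 · 2.02e+04 / (2 · 4.681e+09) J ≈ 9.267e+13 J = 92.67 TJ.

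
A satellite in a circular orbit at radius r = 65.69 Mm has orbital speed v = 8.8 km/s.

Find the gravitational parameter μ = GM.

Convert to SI: r = 65.69 Mm = 6.569e+07 m; v = 8.8 km/s = 8800 m/s.
For a circular orbit v² = GM/r, so GM = v² · r.
GM = (8800)² · 6.569e+07 m³/s² ≈ 5.087e+15 m³/s² = 5.087 × 10^15 m³/s².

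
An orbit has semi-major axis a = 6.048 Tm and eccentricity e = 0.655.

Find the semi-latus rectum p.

Convert to SI: a = 6.048 Tm = 6.048e+12 m.
p = a (1 − e²).
p = 6.048e+12 · (1 − (0.655)²) = 6.048e+12 · 0.570975 ≈ 3.453e+12 m = 3.453 Tm.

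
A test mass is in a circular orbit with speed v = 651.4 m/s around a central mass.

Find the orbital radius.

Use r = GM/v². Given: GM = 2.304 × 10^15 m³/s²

For a circular orbit, v² = GM / r, so r = GM / v².
r = 2.304e+15 / (651.4)² m ≈ 5.43e+09 m = 5.43 Gm.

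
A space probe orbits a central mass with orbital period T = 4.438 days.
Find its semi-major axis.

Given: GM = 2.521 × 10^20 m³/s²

Convert to SI: T = 4.438 days = 383443 s.
Invert Kepler's third law: a = (GM · T² / (4π²))^(1/3).
Substituting T = 383443 s and GM = 2.521e+20 m³/s²:
a = (2.521e+20 · (383443)² / (4π²))^(1/3) m
a ≈ 9.792e+09 m = 9.792 × 10^9 m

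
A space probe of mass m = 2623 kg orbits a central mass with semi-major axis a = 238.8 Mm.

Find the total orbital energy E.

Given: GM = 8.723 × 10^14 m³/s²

Convert to SI: a = 238.8 Mm = 2.388e+08 m.
E = −GMm / (2a).
E = −8.723e+14 · 2623 / (2 · 2.388e+08) J ≈ -4.791e+09 J = -4.791 GJ.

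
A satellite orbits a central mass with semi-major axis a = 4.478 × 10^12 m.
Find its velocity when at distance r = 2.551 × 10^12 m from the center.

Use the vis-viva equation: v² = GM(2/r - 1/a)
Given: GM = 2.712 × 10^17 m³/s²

Vis-viva: v = √(GM · (2/r − 1/a)).
2/r − 1/a = 2/2.551e+12 − 1/4.478e+12 = 5.60692e-13 m⁻¹.
v = √(2.712e+17 · 5.60692e-13) m/s ≈ 389.9 m/s = 389.9 m/s.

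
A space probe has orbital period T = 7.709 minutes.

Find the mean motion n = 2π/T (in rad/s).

Convert to SI: T = 7.709 minutes = 462.54 s.
n = 2π / T.
n = 2π / 462.54 s ≈ 0.01358 rad/s.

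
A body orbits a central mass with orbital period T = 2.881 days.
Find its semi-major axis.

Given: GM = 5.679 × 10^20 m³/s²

Convert to SI: T = 2.881 days = 248918 s.
Invert Kepler's third law: a = (GM · T² / (4π²))^(1/3).
Substituting T = 248918 s and GM = 5.679e+20 m³/s²:
a = (5.679e+20 · (248918)² / (4π²))^(1/3) m
a ≈ 9.624e+09 m = 9.624 Gm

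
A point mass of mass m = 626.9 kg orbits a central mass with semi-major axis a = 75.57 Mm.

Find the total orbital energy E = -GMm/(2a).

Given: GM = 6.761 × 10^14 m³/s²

Convert to SI: a = 75.57 Mm = 7.557e+07 m.
E = −GMm / (2a).
E = −6.761e+14 · 626.9 / (2 · 7.557e+07) J ≈ -2.804e+09 J = -2.804 GJ.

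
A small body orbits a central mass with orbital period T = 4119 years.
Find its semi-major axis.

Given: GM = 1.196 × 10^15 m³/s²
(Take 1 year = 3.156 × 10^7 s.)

Convert to SI: T = 4119 years = 1.29996e+11 s.
Invert Kepler's third law: a = (GM · T² / (4π²))^(1/3).
Substituting T = 1.29996e+11 s and GM = 1.196e+15 m³/s²:
a = (1.196e+15 · (1.29996e+11)² / (4π²))^(1/3) m
a ≈ 8e+11 m = 800 Gm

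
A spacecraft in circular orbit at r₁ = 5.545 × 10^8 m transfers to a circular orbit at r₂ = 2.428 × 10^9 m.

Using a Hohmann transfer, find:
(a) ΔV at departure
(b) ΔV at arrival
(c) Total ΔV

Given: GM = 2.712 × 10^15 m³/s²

Transfer semi-major axis: a_t = (r₁ + r₂)/2 = (5.545e+08 + 2.428e+09)/2 = 1.49125e+09 m.
Circular speeds: v₁ = √(GM/r₁) = 2211.54 m/s, v₂ = √(GM/r₂) = 1056.87 m/s.
Transfer speeds (vis-viva v² = GM(2/r − 1/a_t)): v₁ᵗ = 2821.91 m/s, v₂ᵗ = 644.46 m/s.
(a) ΔV₁ = |v₁ᵗ − v₁| ≈ 610.4 m/s = 610.4 m/s.
(b) ΔV₂ = |v₂ − v₂ᵗ| ≈ 412.4 m/s = 412.4 m/s.
(c) ΔV_total = ΔV₁ + ΔV₂ ≈ 1023 m/s = 1.023 km/s.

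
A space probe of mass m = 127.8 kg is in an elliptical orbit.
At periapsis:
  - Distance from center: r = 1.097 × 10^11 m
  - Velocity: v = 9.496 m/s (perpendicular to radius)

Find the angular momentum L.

Since v is perpendicular to r, L = m · v · r.
L = 127.8 · 9.496 · 1.097e+11 kg·m²/s ≈ 1.331e+14 kg·m²/s.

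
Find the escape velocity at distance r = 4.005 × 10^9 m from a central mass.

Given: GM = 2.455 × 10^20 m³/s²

Escape velocity comes from setting total energy to zero: ½v² − GM/r = 0 ⇒ v_esc = √(2GM / r).
v_esc = √(2 · 2.455e+20 / 4.005e+09) m/s ≈ 3.501e+05 m/s = 350.1 km/s.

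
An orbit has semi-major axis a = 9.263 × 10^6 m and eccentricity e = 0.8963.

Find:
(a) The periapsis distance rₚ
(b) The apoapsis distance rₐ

(a) rₚ = a(1 − e) = 9.263e+06 · (1 − 0.8963) = 9.263e+06 · 0.1037 ≈ 9.606e+05 m = 9.606 × 10^5 m.
(b) rₐ = a(1 + e) = 9.263e+06 · (1 + 0.8963) = 9.263e+06 · 1.8963 ≈ 1.757e+07 m = 1.757 × 10^7 m.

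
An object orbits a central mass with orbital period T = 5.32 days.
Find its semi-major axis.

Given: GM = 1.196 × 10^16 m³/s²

Convert to SI: T = 5.32 days = 459648 s.
Invert Kepler's third law: a = (GM · T² / (4π²))^(1/3).
Substituting T = 459648 s and GM = 1.196e+16 m³/s²:
a = (1.196e+16 · (459648)² / (4π²))^(1/3) m
a ≈ 4e+08 m = 400 Mm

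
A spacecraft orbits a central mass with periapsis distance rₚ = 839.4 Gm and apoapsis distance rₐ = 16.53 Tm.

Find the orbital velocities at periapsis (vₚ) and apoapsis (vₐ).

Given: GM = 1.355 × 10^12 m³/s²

Convert to SI: rₚ = 839.4 Gm = 8.394e+11 m; rₐ = 16.53 Tm = 1.653e+13 m.
Use the vis-viva equation v² = GM(2/r − 1/a) with a = (rₚ + rₐ)/2 = (8.394e+11 + 1.653e+13)/2 = 8.6847e+12 m.
vₚ = √(GM · (2/rₚ − 1/a)) = √(1.355e+12 · (2/8.394e+11 − 1/8.6847e+12)) m/s ≈ 1.753 m/s = 1.753 m/s.
vₐ = √(GM · (2/rₐ − 1/a)) = √(1.355e+12 · (2/1.653e+13 − 1/8.6847e+12)) m/s ≈ 0.08901 m/s = 0.08901 m/s.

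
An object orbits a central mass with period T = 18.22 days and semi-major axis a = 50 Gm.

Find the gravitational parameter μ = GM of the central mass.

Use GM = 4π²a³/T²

Convert to SI: T = 18.22 days = 1.57421e+06 s; a = 50 Gm = 5e+10 m.
GM = 4π² · a³ / T².
GM = 4π² · (5e+10)³ / (1.57421e+06)² m³/s² ≈ 1.991e+21 m³/s² = 1.991 × 10^21 m³/s².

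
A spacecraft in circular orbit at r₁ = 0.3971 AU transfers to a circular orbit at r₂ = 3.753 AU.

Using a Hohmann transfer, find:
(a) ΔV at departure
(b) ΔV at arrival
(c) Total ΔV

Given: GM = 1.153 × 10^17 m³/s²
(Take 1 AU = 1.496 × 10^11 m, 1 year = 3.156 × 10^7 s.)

Convert to SI: r₁ = 0.3971 AU = 5.94062e+10 m; r₂ = 3.753 AU = 5.61449e+11 m.
Transfer semi-major axis: a_t = (r₁ + r₂)/2 = (5.94062e+10 + 5.61449e+11)/2 = 3.10427e+11 m.
Circular speeds: v₁ = √(GM/r₁) = 1393.15 m/s, v₂ = √(GM/r₂) = 453.168 m/s.
Transfer speeds (vis-viva v² = GM(2/r − 1/a_t)): v₁ᵗ = 1873.59 m/s, v₂ᵗ = 198.242 m/s.
(a) ΔV₁ = |v₁ᵗ − v₁| ≈ 480.4 m/s = 0.1014 AU/year.
(b) ΔV₂ = |v₂ − v₂ᵗ| ≈ 254.9 m/s = 0.05378 AU/year.
(c) ΔV_total = ΔV₁ + ΔV₂ ≈ 735.4 m/s = 0.1551 AU/year.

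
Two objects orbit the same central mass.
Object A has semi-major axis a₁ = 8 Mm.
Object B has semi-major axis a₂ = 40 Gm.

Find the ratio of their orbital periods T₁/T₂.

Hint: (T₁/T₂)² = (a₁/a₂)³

Convert to SI: a₁ = 8 Mm = 8e+06 m; a₂ = 40 Gm = 4e+10 m.
From Kepler's third law, (T₁/T₂)² = (a₁/a₂)³, so T₁/T₂ = (a₁/a₂)^(3/2).
a₁/a₂ = 8e+06 / 4e+10 = 0.0002.
T₁/T₂ = (0.0002)^(3/2) ≈ 2.828e-06.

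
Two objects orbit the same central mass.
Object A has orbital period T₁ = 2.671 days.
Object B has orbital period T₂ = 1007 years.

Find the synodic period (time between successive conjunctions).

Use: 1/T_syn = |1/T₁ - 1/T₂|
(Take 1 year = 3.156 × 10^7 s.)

Convert to SI: T₁ = 2.671 days = 230774 s; T₂ = 1007 years = 3.17809e+10 s.
T_syn = |T₁ · T₂ / (T₁ − T₂)|.
T_syn = |230774 · 3.17809e+10 / (230774 − 3.17809e+10)| s ≈ 2.308e+05 s = 2.671 days.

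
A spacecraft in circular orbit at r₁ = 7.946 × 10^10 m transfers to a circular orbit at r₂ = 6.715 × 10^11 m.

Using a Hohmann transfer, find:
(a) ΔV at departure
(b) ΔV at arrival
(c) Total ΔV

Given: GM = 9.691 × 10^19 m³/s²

Transfer semi-major axis: a_t = (r₁ + r₂)/2 = (7.946e+10 + 6.715e+11)/2 = 3.7548e+11 m.
Circular speeds: v₁ = √(GM/r₁) = 34922.9 m/s, v₂ = √(GM/r₂) = 12013.3 m/s.
Transfer speeds (vis-viva v² = GM(2/r − 1/a_t)): v₁ᵗ = 46702.4 m/s, v₂ᵗ = 5526.4 m/s.
(a) ΔV₁ = |v₁ᵗ − v₁| ≈ 1.178e+04 m/s = 11.78 km/s.
(b) ΔV₂ = |v₂ − v₂ᵗ| ≈ 6487 m/s = 6.487 km/s.
(c) ΔV_total = ΔV₁ + ΔV₂ ≈ 1.827e+04 m/s = 18.27 km/s.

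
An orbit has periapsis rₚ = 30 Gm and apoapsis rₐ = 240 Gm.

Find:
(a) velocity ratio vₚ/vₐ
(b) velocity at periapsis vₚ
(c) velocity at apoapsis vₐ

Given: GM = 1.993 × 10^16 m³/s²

Convert to SI: rₚ = 30 Gm = 3e+10 m; rₐ = 240 Gm = 2.4e+11 m.
(a) Conservation of angular momentum (rₚvₚ = rₐvₐ) gives vₚ/vₐ = rₐ/rₚ = 2.4e+11/3e+10 ≈ 8
(b) With a = (rₚ + rₐ)/2 = 1.35e+11 m, vₚ = √(GM (2/rₚ − 1/a)) = √(1.993e+16 · (2/3e+10 − 1/1.35e+11)) m/s ≈ 1087 m/s
(c) With a = (rₚ + rₐ)/2 = 1.35e+11 m, vₐ = √(GM (2/rₐ − 1/a)) = √(1.993e+16 · (2/2.4e+11 − 1/1.35e+11)) m/s ≈ 135.8 m/s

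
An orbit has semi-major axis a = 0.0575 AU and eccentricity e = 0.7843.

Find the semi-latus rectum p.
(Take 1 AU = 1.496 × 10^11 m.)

Convert to SI: a = 0.0575 AU = 8.602e+09 m.
p = a (1 − e²).
p = 8.602e+09 · (1 − (0.7843)²) = 8.602e+09 · 0.384874 ≈ 3.311e+09 m = 0.02213 AU.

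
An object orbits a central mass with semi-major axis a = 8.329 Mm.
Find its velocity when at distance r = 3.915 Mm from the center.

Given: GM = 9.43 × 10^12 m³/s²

Convert to SI: a = 8.329 Mm = 8.329e+06 m; r = 3.915 Mm = 3.915e+06 m.
Vis-viva: v = √(GM · (2/r − 1/a)).
2/r − 1/a = 2/3.915e+06 − 1/8.329e+06 = 3.90793e-07 m⁻¹.
v = √(9.43e+12 · 3.90793e-07) m/s ≈ 1920 m/s = 1.92 km/s.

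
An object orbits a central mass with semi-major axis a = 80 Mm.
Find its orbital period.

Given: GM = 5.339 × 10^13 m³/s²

Convert to SI: a = 80 Mm = 8e+07 m.
Kepler's third law: T = 2π √(a³ / GM).
Substituting a = 8e+07 m and GM = 5.339e+13 m³/s²:
T = 2π √((8e+07)³ / 5.339e+13) s
T ≈ 6.153e+05 s = 7.121 days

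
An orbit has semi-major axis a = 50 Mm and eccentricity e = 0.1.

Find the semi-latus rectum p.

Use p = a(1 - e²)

Convert to SI: a = 50 Mm = 5e+07 m.
p = a (1 − e²).
p = 5e+07 · (1 − (0.1)²) = 5e+07 · 0.99 ≈ 4.95e+07 m = 49.5 Mm.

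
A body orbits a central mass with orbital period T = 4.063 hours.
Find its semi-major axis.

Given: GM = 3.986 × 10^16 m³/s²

Convert to SI: T = 4.063 hours = 14626.8 s.
Invert Kepler's third law: a = (GM · T² / (4π²))^(1/3).
Substituting T = 14626.8 s and GM = 3.986e+16 m³/s²:
a = (3.986e+16 · (14626.8)² / (4π²))^(1/3) m
a ≈ 6e+07 m = 60 Mm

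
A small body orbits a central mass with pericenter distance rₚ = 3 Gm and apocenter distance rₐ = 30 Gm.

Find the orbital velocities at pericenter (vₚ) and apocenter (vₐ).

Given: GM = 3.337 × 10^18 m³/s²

Convert to SI: rₚ = 3 Gm = 3e+09 m; rₐ = 30 Gm = 3e+10 m.
Use the vis-viva equation v² = GM(2/r − 1/a) with a = (rₚ + rₐ)/2 = (3e+09 + 3e+10)/2 = 1.65e+10 m.
vₚ = √(GM · (2/rₚ − 1/a)) = √(3.337e+18 · (2/3e+09 − 1/1.65e+10)) m/s ≈ 4.497e+04 m/s = 44.97 km/s.
vₐ = √(GM · (2/rₐ − 1/a)) = √(3.337e+18 · (2/3e+10 − 1/1.65e+10)) m/s ≈ 4497 m/s = 4.497 km/s.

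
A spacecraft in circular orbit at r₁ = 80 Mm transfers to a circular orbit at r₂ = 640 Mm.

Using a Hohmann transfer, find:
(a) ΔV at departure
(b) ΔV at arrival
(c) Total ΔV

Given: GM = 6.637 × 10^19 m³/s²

Convert to SI: r₁ = 80 Mm = 8e+07 m; r₂ = 640 Mm = 6.4e+08 m.
Transfer semi-major axis: a_t = (r₁ + r₂)/2 = (8e+07 + 6.4e+08)/2 = 3.6e+08 m.
Circular speeds: v₁ = √(GM/r₁) = 910838 m/s, v₂ = √(GM/r₂) = 322030 m/s.
Transfer speeds (vis-viva v² = GM(2/r − 1/a_t)): v₁ᵗ = 1.21445e+06 m/s, v₂ᵗ = 151806 m/s.
(a) ΔV₁ = |v₁ᵗ − v₁| ≈ 3.036e+05 m/s = 303.6 km/s.
(b) ΔV₂ = |v₂ − v₂ᵗ| ≈ 1.702e+05 m/s = 170.2 km/s.
(c) ΔV_total = ΔV₁ + ΔV₂ ≈ 4.738e+05 m/s = 473.8 km/s.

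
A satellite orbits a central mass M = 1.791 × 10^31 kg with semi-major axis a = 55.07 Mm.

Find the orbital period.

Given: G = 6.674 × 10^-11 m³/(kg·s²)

Convert to SI: a = 55.07 Mm = 5.507e+07 m.
GM = G · M = 6.674e-11 · 1.791e+31 = 1.19531e+21 m³/s².
Kepler's third law: T = 2π √(a³ / GM).
Substituting a = 5.507e+07 m and GM = 1.19531e+21 m³/s²:
T = 2π √((5.507e+07)³ / 1.19531e+21) s
T ≈ 74.27 s = 1.238 minutes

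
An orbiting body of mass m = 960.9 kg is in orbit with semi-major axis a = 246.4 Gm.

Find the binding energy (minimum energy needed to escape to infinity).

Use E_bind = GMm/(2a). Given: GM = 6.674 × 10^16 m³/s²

Convert to SI: a = 246.4 Gm = 2.464e+11 m.
Total orbital energy is E = −GMm/(2a); binding energy is E_bind = −E = GMm/(2a).
E_bind = 6.674e+16 · 960.9 / (2 · 2.464e+11) J ≈ 1.301e+08 J = 130.1 MJ.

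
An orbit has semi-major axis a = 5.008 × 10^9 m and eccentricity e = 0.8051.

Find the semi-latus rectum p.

p = a (1 − e²).
p = 5.008e+09 · (1 − (0.8051)²) = 5.008e+09 · 0.351814 ≈ 1.762e+09 m = 1.762 × 10^9 m.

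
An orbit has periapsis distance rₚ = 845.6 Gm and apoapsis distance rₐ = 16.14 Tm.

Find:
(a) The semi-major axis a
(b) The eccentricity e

Convert to SI: rₚ = 845.6 Gm = 8.456e+11 m; rₐ = 16.14 Tm = 1.614e+13 m.
(a) a = (rₚ + rₐ) / 2 = (8.456e+11 + 1.614e+13) / 2 ≈ 8.493e+12 m = 8.493 Tm.
(b) e = (rₐ − rₚ) / (rₐ + rₚ) = (1.614e+13 − 8.456e+11) / (1.614e+13 + 8.456e+11) ≈ 0.9004.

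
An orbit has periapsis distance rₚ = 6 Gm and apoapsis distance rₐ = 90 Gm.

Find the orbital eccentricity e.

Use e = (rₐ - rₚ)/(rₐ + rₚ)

Convert to SI: rₚ = 6 Gm = 6e+09 m; rₐ = 90 Gm = 9e+10 m.
e = (rₐ − rₚ) / (rₐ + rₚ).
e = (9e+10 − 6e+09) / (9e+10 + 6e+09) = 8.4e+10 / 9.6e+10 ≈ 0.875.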